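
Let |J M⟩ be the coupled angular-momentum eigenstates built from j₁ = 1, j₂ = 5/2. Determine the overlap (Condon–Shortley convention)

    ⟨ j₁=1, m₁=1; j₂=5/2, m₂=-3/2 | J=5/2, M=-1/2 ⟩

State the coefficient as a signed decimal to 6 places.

+0.676123

triangle: 1!*1!*4!/7! = 24/5040
(j±m)!: 2!*0!*1!*4!*2!*3! = 576
prefactor² = (2J+1)*Δ*N² = 576/35
  k=0: +1/(0!*1!*0!*1!*1!*3!) = 1/6
Σ = 1/6  ⇒  CG² = 576/35*1/6² = 16/35
CG = +√(16/35) = +0.676123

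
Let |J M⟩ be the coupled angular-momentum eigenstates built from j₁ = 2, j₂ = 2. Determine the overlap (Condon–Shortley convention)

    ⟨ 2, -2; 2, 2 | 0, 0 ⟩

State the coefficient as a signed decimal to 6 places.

+√(1/5) = +0.447214

triangle: 4!*0!*0!/5! = 24/120
(j±m)!: 0!*4!*4!*0!*0!*0! = 576
prefactor² = (2J+1)*Δ*N² = 576/5
  k=4: +1/(4!*0!*0!*0!*0!*0!) = 1/24
Σ = 1/24  ⇒  CG² = 576/5*1/24² = 1/5
CG = +√(1/5) = +0.447214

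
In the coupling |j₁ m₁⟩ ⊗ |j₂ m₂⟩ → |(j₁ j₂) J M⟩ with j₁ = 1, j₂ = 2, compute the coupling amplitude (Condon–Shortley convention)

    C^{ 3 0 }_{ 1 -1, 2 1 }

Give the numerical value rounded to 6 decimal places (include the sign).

+√(1/5) = +0.447214

triangle: 0!·2!·4!/7! = 48/5040
(j±m)!: 0!·2!·3!·1!·3!·3! = 432
prefactor² = (2J+1)·Δ·N² = 144/5
  k=0: +1/(0!·0!·2!·3!·0!·1!) = 1/12
Σ = 1/12  ⇒  CG² = 144/5·1/12² = 1/5
CG = +√(1/5) = +0.447214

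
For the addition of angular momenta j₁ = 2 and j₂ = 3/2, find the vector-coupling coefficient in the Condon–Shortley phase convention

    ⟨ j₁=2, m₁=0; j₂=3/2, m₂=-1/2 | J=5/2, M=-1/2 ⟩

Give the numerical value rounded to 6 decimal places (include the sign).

+√(3/35) = +0.292770

j₁+j₂−J=1  J+j₁−j₂=3  J−j₁+j₂=2  j₁+j₂+J+1=7
(j₁±m₁, j₂±m₂, J±M) = (2,2,1,2,2,3)
P² = 48/35
sum k=0..1:
  [0] +1/2 = 1/2
  [1] −1/4 = -1/4
S = 1/4
C² = P²·S² = 3/35 ; C = +0.292770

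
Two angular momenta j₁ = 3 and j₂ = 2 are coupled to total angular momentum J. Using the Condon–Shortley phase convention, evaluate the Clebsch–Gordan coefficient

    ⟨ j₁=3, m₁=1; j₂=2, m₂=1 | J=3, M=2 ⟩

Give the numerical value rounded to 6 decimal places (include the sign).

-0.500000

triangle: 2!·4!·2!/9! = 96/362880
(j±m)!: 4!·2!·3!·1!·5!·1! = 34560
prefactor² = (2J+1)·Δ·N² = 64
  k=1: −1/(1!·1!·1!·2!·3!·0!) = -1/12
  k=2: +1/(2!·0!·0!·1!·4!·1!) = 1/48
Σ = -1/16  ⇒  CG² = 64·(-1/16)² = 1/4
CG = −√(1/4) = -0.500000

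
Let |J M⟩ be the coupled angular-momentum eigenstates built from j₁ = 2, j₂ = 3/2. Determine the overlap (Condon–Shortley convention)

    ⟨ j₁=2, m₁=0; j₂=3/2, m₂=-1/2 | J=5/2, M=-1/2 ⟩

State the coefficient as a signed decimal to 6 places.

√[6·1!3!2!/7! · 2!2!1!2!2!3!] = √(48/35)
  +(−1)^0/∏(0,1,2,1,1,1)! = 1/2  (running 1/2)
  +(−1)^1/∏(1,0,1,0,2,2)! = -1/4  (running 1/4)
⟨..|..⟩ = √(48/35)·(1/4) = +0.292770

+√(3/35) = +0.292770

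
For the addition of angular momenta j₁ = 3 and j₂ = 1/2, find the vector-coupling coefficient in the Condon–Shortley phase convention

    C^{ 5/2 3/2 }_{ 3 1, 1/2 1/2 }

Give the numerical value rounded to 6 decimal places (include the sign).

triangle: 1!·5!·0!/7! = 120/5040
(j±m)!: 4!·2!·1!·0!·4!·1! = 1152
prefactor² = (2J+1)·Δ·N² = 1152/7
  k=1: −1/(1!·0!·1!·0!·4!·0!) = -1/24
Σ = -1/24  ⇒  CG² = 1152/7·(-1/24)² = 2/7
CG = −√(2/7) = -0.534522

−√(2/7) ≈ -0.534522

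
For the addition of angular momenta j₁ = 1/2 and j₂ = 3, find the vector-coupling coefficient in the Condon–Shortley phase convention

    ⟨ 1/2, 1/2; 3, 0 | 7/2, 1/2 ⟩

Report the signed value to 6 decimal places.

+√(4/7) = +0.755929

j₁+j₂−J=0  J+j₁−j₂=1  J−j₁+j₂=6  j₁+j₂+J+1=8
(j₁±m₁, j₂±m₂, J±M) = (1,0,3,3,4,3)
P² = 5184/7
sum k=0..0:
  [0] +1/36 = 1/36
S = 1/36
C² = P²·S² = 4/7 ; C = +0.755929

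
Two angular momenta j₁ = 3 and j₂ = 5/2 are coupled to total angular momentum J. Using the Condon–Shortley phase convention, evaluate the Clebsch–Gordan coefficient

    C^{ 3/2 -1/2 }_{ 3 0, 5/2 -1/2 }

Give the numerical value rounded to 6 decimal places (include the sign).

+0.338062

√[4·4!2!1!/8! · 3!3!2!3!1!2!] = √(144/35)
  +(−1)^1/∏(1,3,2,1,0,0)! = -1/12  (running -1/12)
  +(−1)^2/∏(2,2,1,0,1,1)! = 1/4  (running 1/6)
⟨..|..⟩ = √(144/35)·(1/6) = +0.338062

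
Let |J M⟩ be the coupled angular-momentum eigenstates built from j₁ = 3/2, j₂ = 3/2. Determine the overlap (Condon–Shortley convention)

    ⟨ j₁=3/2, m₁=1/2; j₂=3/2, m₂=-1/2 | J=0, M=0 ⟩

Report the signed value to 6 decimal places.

√[1·3!0!0!/4! · 2!1!1!2!0!0!] = √(1)
  +(−1)^1/∏(1,2,0,0,0,0)! = -1/2  (running -1/2)
⟨..|..⟩ = √(1)·(-1/2) = -0.500000

−√(1/4) = -0.500000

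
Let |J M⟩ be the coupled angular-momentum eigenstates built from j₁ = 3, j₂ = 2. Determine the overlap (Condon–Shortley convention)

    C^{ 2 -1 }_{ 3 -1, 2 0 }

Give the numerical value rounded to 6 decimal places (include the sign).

√[5·3!3!1!/8! · 2!4!2!2!1!3!] = √(36/7)
  +(−1)^1/∏(1,2,3,1,0,0)! = -1/12  (running -1/12)
  +(−1)^2/∏(2,1,2,0,1,1)! = 1/4  (running 1/6)
⟨..|..⟩ = √(36/7)·(1/6) = +0.377964

+0.377964  (= +√(1/7))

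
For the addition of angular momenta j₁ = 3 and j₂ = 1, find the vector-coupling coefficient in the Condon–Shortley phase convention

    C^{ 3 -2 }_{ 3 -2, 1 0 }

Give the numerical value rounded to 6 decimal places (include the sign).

−√(1/3) = -0.577350

triangle: 1!×5!×1!/8! = 120/40320
(j±m)!: 1!×5!×1!×1!×1!×5! = 14400
prefactor² = (2J+1)×Δ×N² = 300
  k=0: +1/(0!×1!×5!×1!×0!×0!) = 1/120
  k=1: −1/(1!×0!×4!×0!×1!×1!) = -1/24
Σ = -1/30  ⇒  CG² = 300×(-1/30)² = 1/3
CG = −√(1/3) = -0.577350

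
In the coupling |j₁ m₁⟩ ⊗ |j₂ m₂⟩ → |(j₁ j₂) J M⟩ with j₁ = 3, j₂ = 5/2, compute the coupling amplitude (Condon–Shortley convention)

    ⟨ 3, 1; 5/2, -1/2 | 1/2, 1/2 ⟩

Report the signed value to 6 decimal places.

j₁+j₂−J=5  J+j₁−j₂=1  J−j₁+j₂=0  j₁+j₂+J+1=7
(j₁±m₁, j₂±m₂, J±M) = (4,2,2,3,1,0)
P² = 192/7
sum k=2..2:
  [2] +1/12 = 1/12
S = 1/12
C² = P²·S² = 4/21 ; C = +0.436436

+0.436436  (= +√(4/21))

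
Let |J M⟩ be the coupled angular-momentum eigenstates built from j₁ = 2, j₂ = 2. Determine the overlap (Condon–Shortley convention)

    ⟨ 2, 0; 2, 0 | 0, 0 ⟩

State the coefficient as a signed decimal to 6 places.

√[1·4!0!0!/5! · 2!2!2!2!0!0!] = √(16/5)
  +(−1)^2/∏(2,2,0,0,0,0)! = 1/4  (running 1/4)
⟨..|..⟩ = √(16/5)·(1/4) = +0.447214

+0.447214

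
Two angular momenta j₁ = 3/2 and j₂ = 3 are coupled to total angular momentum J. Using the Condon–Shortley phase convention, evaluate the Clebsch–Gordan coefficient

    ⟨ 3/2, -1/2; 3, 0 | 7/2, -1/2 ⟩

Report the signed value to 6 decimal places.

triangle: 1!·2!·5!/9! = 240/362880
(j±m)!: 1!·2!·3!·3!·3!·4! = 10368
prefactor² = (2J+1)·Δ·N² = 384/7
  k=0: +1/(0!·1!·2!·3!·0!·2!) = 1/24
  k=1: −1/(1!·0!·1!·2!·1!·3!) = -1/12
Σ = -1/24  ⇒  CG² = 384/7·(-1/24)² = 2/21
CG = −√(2/21) = -0.308607

-0.308607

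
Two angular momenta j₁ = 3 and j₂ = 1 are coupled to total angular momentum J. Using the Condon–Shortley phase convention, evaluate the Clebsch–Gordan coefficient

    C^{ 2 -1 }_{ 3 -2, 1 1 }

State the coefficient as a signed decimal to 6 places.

+0.690066  (= +√(10/21))

triangle: 2!·4!·0!/7! = 48/5040
(j±m)!: 1!·5!·2!·0!·1!·3! = 1440
prefactor² = (2J+1)·Δ·N² = 480/7
  k=2: +1/(2!·0!·3!·0!·1!·0!) = 1/12
Σ = 1/12  ⇒  CG² = 480/7·1/12² = 10/21
CG = +√(10/21) = +0.690066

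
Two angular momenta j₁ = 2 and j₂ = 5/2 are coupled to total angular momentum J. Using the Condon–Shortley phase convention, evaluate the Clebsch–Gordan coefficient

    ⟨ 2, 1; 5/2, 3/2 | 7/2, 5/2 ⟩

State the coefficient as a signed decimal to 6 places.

j₁+j₂−J=1  J+j₁−j₂=3  J−j₁+j₂=4  j₁+j₂+J+1=9
(j₁±m₁, j₂±m₂, J±M) = (3,1,4,1,6,1)
P² = 2304/7
sum k=0..1:
  [0] +1/48 = 1/48
  [1] −1/36 = -1/36
S = -1/144
C² = P²·S² = 1/63 ; C = -0.125988

-0.125988  (= −√(1/63))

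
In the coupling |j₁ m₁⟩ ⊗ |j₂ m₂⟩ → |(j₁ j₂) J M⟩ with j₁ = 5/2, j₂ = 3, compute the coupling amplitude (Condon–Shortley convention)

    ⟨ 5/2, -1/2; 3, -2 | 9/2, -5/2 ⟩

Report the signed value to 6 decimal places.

+√(49/198) ≈ +0.497468

j₁+j₂−J=1  J+j₁−j₂=4  J−j₁+j₂=5  j₁+j₂+J+1=11
(j₁±m₁, j₂±m₂, J±M) = (2,3,1,5,2,7)
P² = 115200/11
sum k=0..1:
  [0] +1/144 = 1/144
  [1] −1/480 = -1/480
S = 7/1440
C² = P²·S² = 49/198 ; C = +0.497468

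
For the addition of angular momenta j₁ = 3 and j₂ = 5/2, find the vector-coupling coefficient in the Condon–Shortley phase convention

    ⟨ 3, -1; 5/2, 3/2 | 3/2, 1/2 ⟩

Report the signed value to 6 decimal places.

-0.483046  (= −√(7/30))

j₁+j₂−J=4  J+j₁−j₂=2  J−j₁+j₂=1  j₁+j₂+J+1=8
(j₁±m₁, j₂±m₂, J±M) = (2,4,4,1,2,1)
P² = 384/35
sum k=3..4:
  [3] −1/6 = -1/6
  [4] +1/48 = 1/48
S = -7/48
C² = P²·S² = 7/30 ; C = -0.483046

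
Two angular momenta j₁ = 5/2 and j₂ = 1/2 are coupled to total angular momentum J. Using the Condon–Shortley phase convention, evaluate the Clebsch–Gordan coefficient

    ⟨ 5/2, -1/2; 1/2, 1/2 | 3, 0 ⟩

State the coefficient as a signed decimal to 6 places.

triangle: 0!×5!×1!/7! = 120/5040
(j±m)!: 2!×3!×1!×0!×3!×3! = 432
prefactor² = (2J+1)×Δ×N² = 72
  k=0: +1/(0!×0!×3!×1!×2!×0!) = 1/12
Σ = 1/12  ⇒  CG² = 72×1/12² = 1/2
CG = +√(1/2) = +0.707107

+√(1/2) ≈ +0.707107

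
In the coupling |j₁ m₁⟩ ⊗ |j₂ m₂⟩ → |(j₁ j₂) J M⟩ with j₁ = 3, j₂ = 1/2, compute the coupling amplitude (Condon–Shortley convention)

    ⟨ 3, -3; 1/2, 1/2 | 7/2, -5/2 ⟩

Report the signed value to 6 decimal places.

triangle: 0!·6!·1!/8! = 720/40320
(j±m)!: 0!·6!·1!·0!·1!·6! = 518400
prefactor² = (2J+1)·Δ·N² = 518400/7
  k=0: +1/(0!·0!·6!·1!·0!·0!) = 1/720
Σ = 1/720  ⇒  CG² = 518400/7·1/720² = 1/7
CG = +√(1/7) = +0.377964

+0.377964  (= +√(1/7))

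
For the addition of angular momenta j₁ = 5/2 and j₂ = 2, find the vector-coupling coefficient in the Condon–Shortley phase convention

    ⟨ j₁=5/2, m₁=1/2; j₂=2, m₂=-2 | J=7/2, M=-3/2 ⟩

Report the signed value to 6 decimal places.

j₁+j₂−J=1  J+j₁−j₂=4  J−j₁+j₂=3  j₁+j₂+J+1=9
(j₁±m₁, j₂±m₂, J±M) = (3,2,0,4,2,5)
P² = 1536/7
sum k=0..0:
  [0] +1/24 = 1/24
S = 1/24
C² = P²·S² = 8/21 ; C = +0.617213

+0.617213  (= +√(8/21))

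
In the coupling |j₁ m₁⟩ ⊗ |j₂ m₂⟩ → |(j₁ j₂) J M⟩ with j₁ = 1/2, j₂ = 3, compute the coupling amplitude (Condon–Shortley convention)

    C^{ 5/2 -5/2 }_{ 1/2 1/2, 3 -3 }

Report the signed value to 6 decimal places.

j₁+j₂−J=1  J+j₁−j₂=0  J−j₁+j₂=5  j₁+j₂+J+1=7
(j₁±m₁, j₂±m₂, J±M) = (1,0,0,6,0,5)
P² = 86400/7
sum k=0..0:
  [0] +1/120 = 1/120
S = 1/120
C² = P²·S² = 6/7 ; C = +0.925820

+0.925820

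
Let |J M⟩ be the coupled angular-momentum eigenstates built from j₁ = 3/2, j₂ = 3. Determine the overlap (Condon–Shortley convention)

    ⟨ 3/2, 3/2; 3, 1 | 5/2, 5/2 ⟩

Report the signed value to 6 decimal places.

+√(3/28) = +0.327327

triangle: 2!*1!*4!/8! = 48/40320
(j±m)!: 3!*0!*4!*2!*5!*0! = 34560
prefactor² = (2J+1)*Δ*N² = 1728/7
  k=0: +1/(0!*2!*0!*4!*1!*0!) = 1/48
Σ = 1/48  ⇒  CG² = 1728/7*1/48² = 3/28
CG = +√(3/28) = +0.327327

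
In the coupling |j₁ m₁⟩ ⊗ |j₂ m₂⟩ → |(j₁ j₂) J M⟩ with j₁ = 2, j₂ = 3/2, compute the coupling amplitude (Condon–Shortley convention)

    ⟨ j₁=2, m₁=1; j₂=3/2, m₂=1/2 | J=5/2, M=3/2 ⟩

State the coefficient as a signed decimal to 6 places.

triangle: 1!×3!×2!/7! = 12/5040
(j±m)!: 3!×1!×2!×1!×4!×1! = 288
prefactor² = (2J+1)×Δ×N² = 144/35
  k=0: +1/(0!×1!×1!×2!×2!×0!) = 1/4
  k=1: −1/(1!×0!×0!×1!×3!×1!) = -1/6
Σ = 1/12  ⇒  CG² = 144/35×1/12² = 1/35
CG = +√(1/35) = +0.169031

+0.169031  (= +√(1/35))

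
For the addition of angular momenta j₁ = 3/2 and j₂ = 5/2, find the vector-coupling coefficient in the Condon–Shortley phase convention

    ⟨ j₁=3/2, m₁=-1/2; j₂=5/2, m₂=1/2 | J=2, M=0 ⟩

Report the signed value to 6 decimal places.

j₁+j₂−J=2  J+j₁−j₂=1  J−j₁+j₂=3  j₁+j₂+J+1=7
(j₁±m₁, j₂±m₂, J±M) = (1,2,3,2,2,2)
P² = 8/7
sum k=1..2:
  [1] −1/2 = -1/2
  [2] +1/4 = 1/4
S = -1/4
C² = P²·S² = 1/14 ; C = -0.267261

-0.267261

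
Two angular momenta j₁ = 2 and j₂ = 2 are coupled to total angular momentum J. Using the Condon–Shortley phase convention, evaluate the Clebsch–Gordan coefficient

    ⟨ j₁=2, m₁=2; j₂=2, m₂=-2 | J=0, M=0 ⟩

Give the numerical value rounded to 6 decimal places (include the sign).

+√(1/5) ≈ +0.447214

√[1·4!0!0!/5! · 4!0!0!4!0!0!] = √(576/5)
  +(−1)^0/∏(0,4,0,0,0,0)! = 1/24  (running 1/24)
⟨..|..⟩ = √(576/5)·(1/24) = +0.447214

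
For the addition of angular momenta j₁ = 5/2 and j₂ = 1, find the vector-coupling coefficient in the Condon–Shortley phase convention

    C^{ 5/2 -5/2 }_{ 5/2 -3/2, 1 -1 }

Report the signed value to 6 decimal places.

√[6·1!4!1!/7! · 1!4!0!2!0!5!] = √(1152/7)
  +(−1)^0/∏(0,1,4,0,0,1)! = 1/24  (running 1/24)
⟨..|..⟩ = √(1152/7)·(1/24) = +0.534522

+0.534522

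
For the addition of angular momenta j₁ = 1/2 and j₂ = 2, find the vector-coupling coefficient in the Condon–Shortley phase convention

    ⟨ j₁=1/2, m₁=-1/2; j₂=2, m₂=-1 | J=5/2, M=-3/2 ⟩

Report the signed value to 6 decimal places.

j₁+j₂−J=0  J+j₁−j₂=1  J−j₁+j₂=4  j₁+j₂+J+1=6
(j₁±m₁, j₂±m₂, J±M) = (0,1,1,3,1,4)
P² = 144/5
sum k=0..0:
  [0] +1/6 = 1/6
S = 1/6
C² = P²·S² = 4/5 ; C = +0.894427

+√(4/5) = +0.894427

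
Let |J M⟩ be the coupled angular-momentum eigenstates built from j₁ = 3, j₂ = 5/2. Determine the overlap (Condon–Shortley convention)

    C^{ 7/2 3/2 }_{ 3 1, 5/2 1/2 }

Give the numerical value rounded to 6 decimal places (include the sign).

triangle: 2!·4!·3!/10! = 288/3628800
(j±m)!: 4!·2!·3!·2!·5!·2! = 138240
prefactor² = (2J+1)·Δ·N² = 3072/35
  k=0: +1/(0!·2!·2!·3!·2!·0!) = 1/48
  k=1: −1/(1!·1!·1!·2!·3!·1!) = -1/12
  k=2: +1/(2!·0!·0!·1!·4!·2!) = 1/96
Σ = -5/96  ⇒  CG² = 3072/35·(-5/96)² = 5/21
CG = −√(5/21) = -0.487950

−√(5/21) = -0.487950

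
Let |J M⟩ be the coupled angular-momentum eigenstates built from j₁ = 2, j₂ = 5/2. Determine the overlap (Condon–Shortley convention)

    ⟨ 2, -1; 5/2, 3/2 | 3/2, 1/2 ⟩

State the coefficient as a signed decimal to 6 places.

j₁+j₂−J=3  J+j₁−j₂=1  J−j₁+j₂=2  j₁+j₂+J+1=7
(j₁±m₁, j₂±m₂, J±M) = (1,3,4,1,2,1)
P² = 96/35
sum k=2..3:
  [2] +1/4 = 1/4
  [3] −1/6 = -1/6
S = 1/12
C² = P²·S² = 2/105 ; C = +0.138013

+√(2/105) ≈ +0.138013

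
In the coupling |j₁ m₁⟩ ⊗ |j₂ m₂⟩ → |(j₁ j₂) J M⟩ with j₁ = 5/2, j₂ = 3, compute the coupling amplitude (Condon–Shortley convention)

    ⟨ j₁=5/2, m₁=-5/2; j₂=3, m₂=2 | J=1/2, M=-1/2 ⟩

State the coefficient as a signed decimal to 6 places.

−√(1/21) ≈ -0.218218

j₁+j₂−J=5  J+j₁−j₂=0  J−j₁+j₂=1  j₁+j₂+J+1=7
(j₁±m₁, j₂±m₂, J±M) = (0,5,5,1,0,1)
P² = 4800/7
sum k=5..5:
  [5] −1/120 = -1/120
S = -1/120
C² = P²·S² = 1/21 ; C = -0.218218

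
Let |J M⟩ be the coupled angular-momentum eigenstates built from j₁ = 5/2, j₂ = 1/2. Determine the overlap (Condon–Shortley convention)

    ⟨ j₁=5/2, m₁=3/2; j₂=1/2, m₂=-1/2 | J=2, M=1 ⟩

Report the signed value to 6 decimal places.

+√(2/3) = +0.816497

triangle: 1!·4!·0!/6! = 24/720
(j±m)!: 4!·1!·0!·1!·3!·1! = 144
prefactor² = (2J+1)·Δ·N² = 24
  k=0: +1/(0!·1!·1!·0!·3!·0!) = 1/6
Σ = 1/6  ⇒  CG² = 24·1/6² = 2/3
CG = +√(2/3) = +0.816497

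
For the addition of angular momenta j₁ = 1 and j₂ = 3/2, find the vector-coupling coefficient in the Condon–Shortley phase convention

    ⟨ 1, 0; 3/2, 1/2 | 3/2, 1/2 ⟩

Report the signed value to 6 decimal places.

-0.258199  (= −√(1/15))

j₁+j₂−J=1  J+j₁−j₂=1  J−j₁+j₂=2  j₁+j₂+J+1=5
(j₁±m₁, j₂±m₂, J±M) = (1,1,2,1,2,1)
P² = 4/15
sum k=0..1:
  [0] +1/2 = 1/2
  [1] −1/1 = -1
S = -1/2
C² = P²·S² = 1/15 ; C = -0.258199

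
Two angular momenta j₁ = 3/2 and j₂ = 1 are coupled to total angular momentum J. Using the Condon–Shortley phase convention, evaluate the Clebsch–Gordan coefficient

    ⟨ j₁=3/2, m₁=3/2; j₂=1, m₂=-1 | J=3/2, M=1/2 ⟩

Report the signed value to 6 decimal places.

+0.632456  (= +√(2/5))

j₁+j₂−J=1  J+j₁−j₂=2  J−j₁+j₂=1  j₁+j₂+J+1=5
(j₁±m₁, j₂±m₂, J±M) = (3,0,0,2,2,1)
P² = 8/5
sum k=0..0:
  [0] +1/2 = 1/2
S = 1/2
C² = P²·S² = 2/5 ; C = +0.632456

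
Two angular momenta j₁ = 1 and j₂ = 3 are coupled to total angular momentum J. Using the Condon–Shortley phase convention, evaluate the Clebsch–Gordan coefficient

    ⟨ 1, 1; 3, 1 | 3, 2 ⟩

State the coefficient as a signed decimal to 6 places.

triangle: 1!*1!*5!/8! = 120/40320
(j±m)!: 2!*0!*4!*2!*5!*1! = 11520
prefactor² = (2J+1)*Δ*N² = 240
  k=0: +1/(0!*1!*0!*4!*1!*1!) = 1/24
Σ = 1/24  ⇒  CG² = 240*1/24² = 5/12
CG = +√(5/12) = +0.645497

+0.645497  (= +√(5/12))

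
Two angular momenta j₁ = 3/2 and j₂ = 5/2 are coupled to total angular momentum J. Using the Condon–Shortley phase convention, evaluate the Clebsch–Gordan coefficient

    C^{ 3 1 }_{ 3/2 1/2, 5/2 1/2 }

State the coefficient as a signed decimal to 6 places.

√[7·1!2!4!/8! · 2!1!3!2!4!2!] = √(48/5)
  +(−1)^0/∏(0,1,1,3,1,1)! = 1/6  (running 1/6)
  +(−1)^1/∏(1,0,0,2,2,2)! = -1/8  (running 1/24)
⟨..|..⟩ = √(48/5)·(1/24) = +0.129099

+0.129099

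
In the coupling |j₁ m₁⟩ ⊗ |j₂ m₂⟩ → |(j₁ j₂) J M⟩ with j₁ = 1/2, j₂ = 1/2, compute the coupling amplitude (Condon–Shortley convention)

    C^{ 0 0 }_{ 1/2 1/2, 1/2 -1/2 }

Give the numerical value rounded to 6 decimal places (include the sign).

+0.707107  (= +√(1/2))

√[1·1!0!0!/2! · 1!0!0!1!0!0!] = √(1/2)
  +(−1)^0/∏(0,1,0,0,0,0)! = 1  (running 1)
⟨..|..⟩ = √(1/2)·(1) = +0.707107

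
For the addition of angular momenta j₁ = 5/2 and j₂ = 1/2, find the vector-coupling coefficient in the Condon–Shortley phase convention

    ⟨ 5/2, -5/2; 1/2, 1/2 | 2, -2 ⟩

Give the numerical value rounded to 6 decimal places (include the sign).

-0.912871  (= −√(5/6))

√[5·1!4!0!/6! · 0!5!1!0!0!4!] = √(480)
  +(−1)^1/∏(1,0,4,0,0,0)! = -1/24  (running -1/24)
⟨..|..⟩ = √(480)·(-1/24) = -0.912871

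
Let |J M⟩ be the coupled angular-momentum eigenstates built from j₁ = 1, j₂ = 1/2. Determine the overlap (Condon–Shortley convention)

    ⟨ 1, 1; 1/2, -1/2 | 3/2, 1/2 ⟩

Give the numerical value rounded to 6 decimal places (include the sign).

+0.577350  (= +√(1/3))

triangle: 0!·2!·1!/4! = 2/24
(j±m)!: 2!·0!·0!·1!·2!·1! = 4
prefactor² = (2J+1)·Δ·N² = 4/3
  k=0: +1/(0!·0!·0!·0!·2!·1!) = 1/2
Σ = 1/2  ⇒  CG² = 4/3·1/2² = 1/3
CG = +√(1/3) = +0.577350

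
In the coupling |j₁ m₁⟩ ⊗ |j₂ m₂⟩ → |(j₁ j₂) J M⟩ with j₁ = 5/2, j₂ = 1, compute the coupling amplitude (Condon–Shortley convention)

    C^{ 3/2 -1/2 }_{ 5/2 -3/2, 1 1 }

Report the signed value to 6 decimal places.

+0.632456  (= +√(2/5))

j₁+j₂−J=2  J+j₁−j₂=3  J−j₁+j₂=0  j₁+j₂+J+1=6
(j₁±m₁, j₂±m₂, J±M) = (1,4,2,0,1,2)
P² = 32/5
sum k=2..2:
  [2] +1/4 = 1/4
S = 1/4
C² = P²·S² = 2/5 ; C = +0.632456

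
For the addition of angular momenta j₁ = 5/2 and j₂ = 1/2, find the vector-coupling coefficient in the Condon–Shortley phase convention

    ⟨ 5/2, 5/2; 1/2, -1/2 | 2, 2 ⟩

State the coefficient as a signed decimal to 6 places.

+√(5/6) ≈ +0.912871

√[5·1!4!0!/6! · 5!0!0!1!4!0!] = √(480)
  +(−1)^0/∏(0,1,0,0,4,0)! = 1/24  (running 1/24)
⟨..|..⟩ = √(480)·(1/24) = +0.912871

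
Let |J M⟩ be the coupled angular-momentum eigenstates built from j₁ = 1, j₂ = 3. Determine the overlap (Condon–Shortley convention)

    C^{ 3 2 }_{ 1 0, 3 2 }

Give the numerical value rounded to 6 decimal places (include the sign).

−√(1/3) ≈ -0.577350

triangle: 1!*1!*5!/8! = 120/40320
(j±m)!: 1!*1!*5!*1!*5!*1! = 14400
prefactor² = (2J+1)*Δ*N² = 300
  k=0: +1/(0!*1!*1!*5!*0!*0!) = 1/120
  k=1: −1/(1!*0!*0!*4!*1!*1!) = -1/24
Σ = -1/30  ⇒  CG² = 300*(-1/30)² = 1/3
CG = −√(1/3) = -0.577350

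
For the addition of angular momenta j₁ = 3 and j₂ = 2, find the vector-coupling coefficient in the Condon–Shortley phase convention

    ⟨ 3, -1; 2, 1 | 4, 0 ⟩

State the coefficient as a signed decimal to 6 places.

−√(5/14) ≈ -0.597614

√[9·1!5!3!/10! · 2!4!3!1!4!4!] = √(10368/35)
  +(−1)^0/∏(0,1,4,3,1,0)! = 1/144  (running 1/144)
  +(−1)^1/∏(1,0,3,2,2,1)! = -1/24  (running -5/144)
⟨..|..⟩ = √(10368/35)·(-5/144) = -0.597614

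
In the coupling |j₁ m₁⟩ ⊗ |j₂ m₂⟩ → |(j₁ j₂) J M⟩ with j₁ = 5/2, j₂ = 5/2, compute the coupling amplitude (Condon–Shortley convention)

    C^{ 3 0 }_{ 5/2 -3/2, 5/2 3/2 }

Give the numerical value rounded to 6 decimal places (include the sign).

+0.521749  (= +√(49/180))

√[7·2!3!3!/9! · 1!4!4!1!3!3!] = √(144/5)
  +(−1)^1/∏(1,1,3,3,0,0)! = -1/36  (running -1/36)
  +(−1)^2/∏(2,0,2,2,1,1)! = 1/8  (running 7/72)
⟨..|..⟩ = √(144/5)·(7/72) = +0.521749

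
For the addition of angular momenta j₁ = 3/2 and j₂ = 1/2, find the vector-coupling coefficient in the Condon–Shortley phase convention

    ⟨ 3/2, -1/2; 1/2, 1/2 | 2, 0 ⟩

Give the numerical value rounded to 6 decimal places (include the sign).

√[5·0!3!1!/5! · 1!2!1!0!2!2!] = √(2)
  +(−1)^0/∏(0,0,2,1,1,0)! = 1/2  (running 1/2)
⟨..|..⟩ = √(2)·(1/2) = +0.707107

+0.707107  (= +√(1/2))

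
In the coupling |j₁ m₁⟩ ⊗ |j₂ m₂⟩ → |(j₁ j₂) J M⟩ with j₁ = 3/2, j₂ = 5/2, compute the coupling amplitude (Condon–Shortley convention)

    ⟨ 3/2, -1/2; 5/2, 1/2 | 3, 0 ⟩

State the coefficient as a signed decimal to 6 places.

triangle: 1!·2!·4!/8! = 48/40320
(j±m)!: 1!·2!·3!·2!·3!·3! = 864
prefactor² = (2J+1)·Δ·N² = 36/5
  k=0: +1/(0!·1!·2!·3!·0!·1!) = 1/12
  k=1: −1/(1!·0!·1!·2!·1!·2!) = -1/4
Σ = -1/6  ⇒  CG² = 36/5·(-1/6)² = 1/5
CG = −√(1/5) = -0.447214

-0.447214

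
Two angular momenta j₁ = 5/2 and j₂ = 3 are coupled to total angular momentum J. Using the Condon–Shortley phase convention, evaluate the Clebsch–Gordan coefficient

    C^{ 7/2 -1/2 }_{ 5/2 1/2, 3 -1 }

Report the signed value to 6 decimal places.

−√(1/63) ≈ -0.125988

j₁+j₂−J=2  J+j₁−j₂=3  J−j₁+j₂=4  j₁+j₂+J+1=10
(j₁±m₁, j₂±m₂, J±M) = (3,2,2,4,3,4)
P² = 9216/175
sum k=0..2:
  [0] +1/16 = 1/16
  [1] −1/12 = -1/12
  [2] +1/288 = 1/288
S = -5/288
C² = P²·S² = 1/63 ; C = -0.125988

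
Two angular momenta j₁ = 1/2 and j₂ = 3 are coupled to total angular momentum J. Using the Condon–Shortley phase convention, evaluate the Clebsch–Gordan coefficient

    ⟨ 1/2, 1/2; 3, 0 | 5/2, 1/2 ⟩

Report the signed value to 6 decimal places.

+√(3/7) ≈ +0.654654

√[6·1!0!5!/7! · 1!0!3!3!3!2!] = √(432/7)
  +(−1)^0/∏(0,1,0,3,0,2)! = 1/12  (running 1/12)
⟨..|..⟩ = √(432/7)·(1/12) = +0.654654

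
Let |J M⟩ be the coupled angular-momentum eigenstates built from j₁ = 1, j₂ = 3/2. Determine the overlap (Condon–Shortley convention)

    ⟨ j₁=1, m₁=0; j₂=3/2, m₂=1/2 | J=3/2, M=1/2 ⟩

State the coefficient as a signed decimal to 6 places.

triangle: 1!*1!*2!/5! = 2/120
(j±m)!: 1!*1!*2!*1!*2!*1! = 4
prefactor² = (2J+1)*Δ*N² = 4/15
  k=0: +1/(0!*1!*1!*2!*0!*0!) = 1/2
  k=1: −1/(1!*0!*0!*1!*1!*1!) = -1
Σ = -1/2  ⇒  CG² = 4/15*(-1/2)² = 1/15
CG = −√(1/15) = -0.258199

−√(1/15) = -0.258199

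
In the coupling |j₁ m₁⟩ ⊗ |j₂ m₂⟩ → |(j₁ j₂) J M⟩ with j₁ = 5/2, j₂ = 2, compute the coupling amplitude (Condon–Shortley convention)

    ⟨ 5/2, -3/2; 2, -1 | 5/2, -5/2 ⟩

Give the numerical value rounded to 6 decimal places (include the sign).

-0.654654

triangle: 2!*3!*2!/8! = 24/40320
(j±m)!: 1!*4!*1!*3!*0!*5! = 17280
prefactor² = (2J+1)*Δ*N² = 432/7
  k=1: −1/(1!*1!*3!*0!*0!*2!) = -1/12
Σ = -1/12  ⇒  CG² = 432/7*(-1/12)² = 3/7
CG = −√(3/7) = -0.654654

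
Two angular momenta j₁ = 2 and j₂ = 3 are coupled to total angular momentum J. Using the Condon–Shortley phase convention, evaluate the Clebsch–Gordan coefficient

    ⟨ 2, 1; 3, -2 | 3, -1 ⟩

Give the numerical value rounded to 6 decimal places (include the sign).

+√(1/4) = +0.500000

j₁+j₂−J=2  J+j₁−j₂=2  J−j₁+j₂=4  j₁+j₂+J+1=9
(j₁±m₁, j₂±m₂, J±M) = (3,1,1,5,2,4)
P² = 64
sum k=0..1:
  [0] +1/12 = 1/12
  [1] −1/48 = -1/48
S = 1/16
C² = P²·S² = 1/4 ; C = +0.500000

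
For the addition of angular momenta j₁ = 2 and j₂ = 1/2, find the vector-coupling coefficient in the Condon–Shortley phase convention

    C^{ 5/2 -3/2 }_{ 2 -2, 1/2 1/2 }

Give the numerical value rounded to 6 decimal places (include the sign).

√[6·0!4!1!/6! · 0!4!1!0!1!4!] = √(576/5)
  +(−1)^0/∏(0,0,4,1,0,0)! = 1/24  (running 1/24)
⟨..|..⟩ = √(576/5)·(1/24) = +0.447214

+√(1/5) ≈ +0.447214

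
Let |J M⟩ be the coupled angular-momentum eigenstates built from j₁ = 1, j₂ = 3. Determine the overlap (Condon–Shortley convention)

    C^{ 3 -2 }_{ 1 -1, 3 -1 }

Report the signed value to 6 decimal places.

√[7·1!1!5!/8! · 0!2!2!4!1!5!] = √(240)
  +(−1)^1/∏(1,0,1,1,0,4)! = -1/24  (running -1/24)
⟨..|..⟩ = √(240)·(-1/24) = -0.645497

−√(5/12) = -0.645497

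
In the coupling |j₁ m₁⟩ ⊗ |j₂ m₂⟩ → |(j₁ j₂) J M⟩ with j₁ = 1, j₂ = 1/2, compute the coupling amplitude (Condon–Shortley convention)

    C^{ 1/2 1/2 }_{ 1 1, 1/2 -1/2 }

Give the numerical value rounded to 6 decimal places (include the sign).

+√(2/3) ≈ +0.816497

j₁+j₂−J=1  J+j₁−j₂=1  J−j₁+j₂=0  j₁+j₂+J+1=3
(j₁±m₁, j₂±m₂, J±M) = (2,0,0,1,1,0)
P² = 2/3
sum k=0..0:
  [0] +1/1 = 1
S = 1
C² = P²·S² = 2/3 ; C = +0.816497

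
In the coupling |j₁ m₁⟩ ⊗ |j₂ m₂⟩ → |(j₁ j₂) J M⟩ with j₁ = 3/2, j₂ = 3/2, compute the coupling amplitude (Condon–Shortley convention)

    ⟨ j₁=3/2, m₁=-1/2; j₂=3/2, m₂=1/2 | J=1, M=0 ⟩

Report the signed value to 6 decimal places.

j₁+j₂−J=2  J+j₁−j₂=1  J−j₁+j₂=1  j₁+j₂+J+1=5
(j₁±m₁, j₂±m₂, J±M) = (1,2,2,1,1,1)
P² = 1/5
sum k=1..2:
  [1] −1/1 = -1
  [2] +1/2 = 1/2
S = -1/2
C² = P²·S² = 1/20 ; C = -0.223607

−√(1/20) ≈ -0.223607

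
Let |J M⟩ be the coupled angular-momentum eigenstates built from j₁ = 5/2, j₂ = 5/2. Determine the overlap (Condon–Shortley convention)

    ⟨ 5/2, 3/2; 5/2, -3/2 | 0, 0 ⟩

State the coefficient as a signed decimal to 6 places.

-0.408248  (= −√(1/6))

√[1·5!0!0!/6! · 4!1!1!4!0!0!] = √(96)
  +(−1)^1/∏(1,4,0,0,0,0)! = -1/24  (running -1/24)
⟨..|..⟩ = √(96)·(-1/24) = -0.408248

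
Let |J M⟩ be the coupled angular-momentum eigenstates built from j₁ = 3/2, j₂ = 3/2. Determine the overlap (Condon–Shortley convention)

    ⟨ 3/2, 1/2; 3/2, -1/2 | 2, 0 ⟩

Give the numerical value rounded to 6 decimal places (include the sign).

+√(1/4) = +0.500000

triangle: 1!*2!*2!/6! = 4/720
(j±m)!: 2!*1!*1!*2!*2!*2! = 16
prefactor² = (2J+1)*Δ*N² = 4/9
  k=0: +1/(0!*1!*1!*1!*1!*1!) = 1
  k=1: −1/(1!*0!*0!*0!*2!*2!) = -1/4
Σ = 3/4  ⇒  CG² = 4/9*3/4² = 1/4
CG = +√(1/4) = +0.500000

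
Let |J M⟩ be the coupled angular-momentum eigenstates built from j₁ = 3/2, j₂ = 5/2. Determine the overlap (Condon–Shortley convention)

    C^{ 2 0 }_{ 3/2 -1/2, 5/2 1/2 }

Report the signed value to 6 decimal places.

-0.267261

√[5·2!1!3!/7! · 1!2!3!2!2!2!] = √(8/7)
  +(−1)^1/∏(1,1,1,2,0,1)! = -1/2  (running -1/2)
  +(−1)^2/∏(2,0,0,1,1,2)! = 1/4  (running -1/4)
⟨..|..⟩ = √(8/7)·(-1/4) = -0.267261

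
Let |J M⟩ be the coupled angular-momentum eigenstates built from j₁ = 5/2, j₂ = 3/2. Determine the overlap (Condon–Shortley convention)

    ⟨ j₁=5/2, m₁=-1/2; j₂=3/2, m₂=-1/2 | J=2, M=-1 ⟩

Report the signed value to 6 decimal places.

√[5·2!3!1!/7! · 2!3!1!2!1!3!] = √(12/7)
  +(−1)^0/∏(0,2,3,1,0,0)! = 1/12  (running 1/12)
  +(−1)^1/∏(1,1,2,0,1,1)! = -1/2  (running -5/12)
⟨..|..⟩ = √(12/7)·(-5/12) = -0.545545

-0.545545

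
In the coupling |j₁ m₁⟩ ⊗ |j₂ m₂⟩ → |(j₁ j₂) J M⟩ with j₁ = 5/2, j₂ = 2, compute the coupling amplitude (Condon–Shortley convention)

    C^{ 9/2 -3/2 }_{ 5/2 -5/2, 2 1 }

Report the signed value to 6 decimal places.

+0.218218  (= +√(1/21))

triangle: 0!·5!·4!/10! = 2880/3628800
(j±m)!: 0!·5!·3!·1!·3!·6! = 3110400
prefactor² = (2J+1)·Δ·N² = 172800/7
  k=0: +1/(0!·0!·5!·3!·0!·1!) = 1/720
Σ = 1/720  ⇒  CG² = 172800/7·1/720² = 1/21
CG = +√(1/21) = +0.218218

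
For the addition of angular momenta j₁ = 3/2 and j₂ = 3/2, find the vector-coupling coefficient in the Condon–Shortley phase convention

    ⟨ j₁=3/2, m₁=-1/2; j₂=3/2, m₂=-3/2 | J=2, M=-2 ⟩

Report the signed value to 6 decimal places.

√[5·1!2!2!/6! · 1!2!0!3!0!4!] = √(8)
  +(−1)^0/∏(0,1,2,0,0,2)! = 1/4  (running 1/4)
⟨..|..⟩ = √(8)·(1/4) = +0.707107

+0.707107  (= +√(1/2))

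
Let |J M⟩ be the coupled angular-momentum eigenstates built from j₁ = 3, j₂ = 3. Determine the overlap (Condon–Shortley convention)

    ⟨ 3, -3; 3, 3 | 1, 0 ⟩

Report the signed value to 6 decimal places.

-0.566947  (= −√(9/28))

√[3·5!1!1!/8! · 0!6!6!0!1!1!] = √(32400/7)
  +(−1)^5/∏(5,0,1,1,0,0)! = -1/120  (running -1/120)
⟨..|..⟩ = √(32400/7)·(-1/120) = -0.566947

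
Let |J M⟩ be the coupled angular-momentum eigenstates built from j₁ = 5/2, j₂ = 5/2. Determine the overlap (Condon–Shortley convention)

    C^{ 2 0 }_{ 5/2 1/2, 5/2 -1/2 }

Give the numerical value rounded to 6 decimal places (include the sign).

triangle: 3!·2!·2!/8! = 24/40320
(j±m)!: 3!·2!·2!·3!·2!·2! = 576
prefactor² = (2J+1)·Δ·N² = 12/7
  k=0: +1/(0!·3!·2!·2!·0!·0!) = 1/24
  k=1: −1/(1!·2!·1!·1!·1!·1!) = -1/2
  k=2: +1/(2!·1!·0!·0!·2!·2!) = 1/8
Σ = -1/3  ⇒  CG² = 12/7·(-1/3)² = 4/21
CG = −√(4/21) = -0.436436

-0.436436  (= −√(4/21))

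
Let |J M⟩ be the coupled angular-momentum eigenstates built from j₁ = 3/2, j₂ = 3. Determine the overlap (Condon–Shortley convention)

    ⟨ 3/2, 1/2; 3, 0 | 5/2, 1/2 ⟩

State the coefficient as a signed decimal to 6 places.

j₁+j₂−J=2  J+j₁−j₂=1  J−j₁+j₂=4  j₁+j₂+J+1=8
(j₁±m₁, j₂±m₂, J±M) = (2,1,3,3,3,2)
P² = 216/35
sum k=0..1:
  [0] +1/12 = 1/12
  [1] −1/4 = -1/4
S = -1/6
C² = P²·S² = 6/35 ; C = -0.414039

-0.414039  (= −√(6/35))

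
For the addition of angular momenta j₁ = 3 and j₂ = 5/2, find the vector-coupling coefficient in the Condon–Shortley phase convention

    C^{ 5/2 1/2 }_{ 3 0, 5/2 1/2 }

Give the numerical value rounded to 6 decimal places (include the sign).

j₁+j₂−J=3  J+j₁−j₂=3  J−j₁+j₂=2  j₁+j₂+J+1=9
(j₁±m₁, j₂±m₂, J±M) = (3,3,3,2,3,2)
P² = 216/35
sum k=1..3:
  [1] −1/8 = -1/8
  [2] +1/4 = 1/4
  [3] −1/72 = -1/72
S = 1/9
C² = P²·S² = 8/105 ; C = +0.276026

+√(8/105) = +0.276026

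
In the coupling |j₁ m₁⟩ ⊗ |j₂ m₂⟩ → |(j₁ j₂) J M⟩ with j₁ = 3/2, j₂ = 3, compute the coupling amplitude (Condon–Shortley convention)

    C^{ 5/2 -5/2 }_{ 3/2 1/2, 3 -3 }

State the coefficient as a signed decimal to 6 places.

+0.731925

j₁+j₂−J=2  J+j₁−j₂=1  J−j₁+j₂=4  j₁+j₂+J+1=8
(j₁±m₁, j₂±m₂, J±M) = (2,1,0,6,0,5)
P² = 8640/7
sum k=0..0:
  [0] +1/48 = 1/48
S = 1/48
C² = P²·S² = 15/28 ; C = +0.731925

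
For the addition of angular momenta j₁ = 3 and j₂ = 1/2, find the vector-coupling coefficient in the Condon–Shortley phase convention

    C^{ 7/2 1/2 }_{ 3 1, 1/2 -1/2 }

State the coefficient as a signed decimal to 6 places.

√[8·0!6!1!/8! · 4!2!0!1!4!3!] = √(6912/7)
  +(−1)^0/∏(0,0,2,0,4,1)! = 1/48  (running 1/48)
⟨..|..⟩ = √(6912/7)·(1/48) = +0.654654

+0.654654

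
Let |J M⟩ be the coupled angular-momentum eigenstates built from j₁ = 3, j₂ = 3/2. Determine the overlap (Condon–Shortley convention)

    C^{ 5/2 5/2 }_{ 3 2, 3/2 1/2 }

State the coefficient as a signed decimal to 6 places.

√[6·2!4!1!/8! · 5!1!2!1!5!0!] = √(1440/7)
  +(−1)^1/∏(1,1,0,1,4,0)! = -1/24  (running -1/24)
⟨..|..⟩ = √(1440/7)·(-1/24) = -0.597614

−√(5/14) = -0.597614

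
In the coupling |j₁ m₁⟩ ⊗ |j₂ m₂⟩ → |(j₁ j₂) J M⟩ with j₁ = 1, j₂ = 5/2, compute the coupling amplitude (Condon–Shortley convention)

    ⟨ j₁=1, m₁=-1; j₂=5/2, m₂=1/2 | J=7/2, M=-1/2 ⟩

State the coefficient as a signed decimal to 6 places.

√[8·0!2!5!/8! · 0!2!3!2!3!4!] = √(1152/7)
  +(−1)^0/∏(0,0,2,3,0,2)! = 1/24  (running 1/24)
⟨..|..⟩ = √(1152/7)·(1/24) = +0.534522

+√(2/7) = +0.534522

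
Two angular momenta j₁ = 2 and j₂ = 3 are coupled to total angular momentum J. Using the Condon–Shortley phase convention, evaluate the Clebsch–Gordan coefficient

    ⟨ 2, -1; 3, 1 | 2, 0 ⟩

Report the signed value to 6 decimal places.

+√(1/7) = +0.377964

triangle: 3!·1!·3!/8! = 36/40320
(j±m)!: 1!·3!·4!·2!·2!·2! = 1152
prefactor² = (2J+1)·Δ·N² = 36/7
  k=2: +1/(2!·1!·1!·2!·0!·1!) = 1/4
  k=3: −1/(3!·0!·0!·1!·1!·2!) = -1/12
Σ = 1/6  ⇒  CG² = 36/7·1/6² = 1/7
CG = +√(1/7) = +0.377964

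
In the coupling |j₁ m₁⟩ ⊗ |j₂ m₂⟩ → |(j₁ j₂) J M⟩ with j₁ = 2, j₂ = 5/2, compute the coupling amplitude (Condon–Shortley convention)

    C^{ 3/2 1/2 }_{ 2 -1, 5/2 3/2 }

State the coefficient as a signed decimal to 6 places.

+√(2/105) ≈ +0.138013

√[4·3!1!2!/7! · 1!3!4!1!2!1!] = √(96/35)
  +(−1)^2/∏(2,1,1,2,0,0)! = 1/4  (running 1/4)
  +(−1)^3/∏(3,0,0,1,1,1)! = -1/6  (running 1/12)
⟨..|..⟩ = √(96/35)·(1/12) = +0.138013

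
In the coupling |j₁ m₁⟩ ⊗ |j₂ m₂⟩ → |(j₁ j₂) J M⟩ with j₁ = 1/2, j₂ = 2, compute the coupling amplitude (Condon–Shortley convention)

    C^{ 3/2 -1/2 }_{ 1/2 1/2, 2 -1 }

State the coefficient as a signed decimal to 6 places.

+0.774597

√[4·1!0!3!/5! · 1!0!1!3!1!2!] = √(12/5)
  +(−1)^0/∏(0,1,0,1,0,2)! = 1/2  (running 1/2)
⟨..|..⟩ = √(12/5)·(1/2) = +0.774597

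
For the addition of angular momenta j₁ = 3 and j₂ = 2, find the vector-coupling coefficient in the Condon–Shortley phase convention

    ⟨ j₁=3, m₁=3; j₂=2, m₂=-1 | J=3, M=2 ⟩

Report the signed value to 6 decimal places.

+√(5/12) = +0.645497

√[7·2!4!2!/9! · 6!0!1!3!5!1!] = √(960)
  +(−1)^0/∏(0,2,0,1,4,1)! = 1/48  (running 1/48)
⟨..|..⟩ = √(960)·(1/48) = +0.645497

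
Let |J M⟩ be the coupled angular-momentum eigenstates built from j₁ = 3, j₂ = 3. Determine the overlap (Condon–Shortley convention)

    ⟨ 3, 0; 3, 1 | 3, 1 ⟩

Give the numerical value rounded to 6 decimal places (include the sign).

√[7·3!3!3!/10! · 3!3!4!2!4!2!] = √(864/25)
  +(−1)^1/∏(1,2,2,3,1,0)! = -1/24  (running -1/24)
  +(−1)^2/∏(2,1,1,2,2,1)! = 1/8  (running 1/12)
  +(−1)^3/∏(3,0,0,1,3,2)! = -1/72  (running 5/72)
⟨..|..⟩ = √(864/25)·(5/72) = +0.408248

+√(1/6) = +0.408248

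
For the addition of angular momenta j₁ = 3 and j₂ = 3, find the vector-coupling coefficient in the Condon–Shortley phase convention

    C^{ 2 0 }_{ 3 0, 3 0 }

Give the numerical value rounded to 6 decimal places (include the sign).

√[5·4!2!2!/9! · 3!3!3!3!2!2!] = √(48/7)
  +(−1)^1/∏(1,3,2,2,0,0)! = -1/24  (running -1/24)
  +(−1)^2/∏(2,2,1,1,1,1)! = 1/4  (running 5/24)
  +(−1)^3/∏(3,1,0,0,2,2)! = -1/24  (running 1/6)
⟨..|..⟩ = √(48/7)·(1/6) = +0.436436

+√(4/21) = +0.436436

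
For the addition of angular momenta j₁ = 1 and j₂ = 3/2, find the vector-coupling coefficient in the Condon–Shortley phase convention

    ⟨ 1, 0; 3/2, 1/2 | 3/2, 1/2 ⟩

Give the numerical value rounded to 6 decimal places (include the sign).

−√(1/15) ≈ -0.258199

√[4·1!1!2!/5! · 1!1!2!1!2!1!] = √(4/15)
  +(−1)^0/∏(0,1,1,2,0,0)! = 1/2  (running 1/2)
  +(−1)^1/∏(1,0,0,1,1,1)! = -1  (running -1/2)
⟨..|..⟩ = √(4/15)·(-1/2) = -0.258199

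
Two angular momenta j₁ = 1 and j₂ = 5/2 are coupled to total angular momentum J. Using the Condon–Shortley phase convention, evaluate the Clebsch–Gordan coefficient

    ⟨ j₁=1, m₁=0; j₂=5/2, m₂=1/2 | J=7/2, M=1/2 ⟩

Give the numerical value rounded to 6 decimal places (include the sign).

+√(4/7) = +0.755929

triangle: 0!*2!*5!/8! = 240/40320
(j±m)!: 1!*1!*3!*2!*4!*3! = 1728
prefactor² = (2J+1)*Δ*N² = 576/7
  k=0: +1/(0!*0!*1!*3!*1!*2!) = 1/12
Σ = 1/12  ⇒  CG² = 576/7*1/12² = 4/7
CG = +√(4/7) = +0.755929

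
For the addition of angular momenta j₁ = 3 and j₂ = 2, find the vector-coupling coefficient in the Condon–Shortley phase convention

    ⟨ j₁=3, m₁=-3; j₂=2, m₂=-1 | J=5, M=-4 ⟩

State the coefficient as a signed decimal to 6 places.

+√(2/5) = +0.632456

j₁+j₂−J=0  J+j₁−j₂=6  J−j₁+j₂=4  j₁+j₂+J+1=11
(j₁±m₁, j₂±m₂, J±M) = (0,6,1,3,1,9)
P² = 7464960
sum k=0..0:
  [0] +1/4320 = 1/4320
S = 1/4320
C² = P²·S² = 2/5 ; C = +0.632456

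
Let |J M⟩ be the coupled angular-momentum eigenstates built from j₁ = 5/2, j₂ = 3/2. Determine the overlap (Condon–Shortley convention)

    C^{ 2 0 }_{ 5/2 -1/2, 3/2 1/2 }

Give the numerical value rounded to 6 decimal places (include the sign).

-0.267261

j₁+j₂−J=2  J+j₁−j₂=3  J−j₁+j₂=1  j₁+j₂+J+1=7
(j₁±m₁, j₂±m₂, J±M) = (2,3,2,1,2,2)
P² = 8/7
sum k=1..2:
  [1] −1/2 = -1/2
  [2] +1/4 = 1/4
S = -1/4
C² = P²·S² = 1/14 ; C = -0.267261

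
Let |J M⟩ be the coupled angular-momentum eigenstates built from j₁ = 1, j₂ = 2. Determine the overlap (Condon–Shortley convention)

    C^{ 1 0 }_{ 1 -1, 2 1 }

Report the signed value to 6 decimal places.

√[3·2!0!2!/5! · 0!2!3!1!1!1!] = √(6/5)
  +(−1)^2/∏(2,0,0,1,0,1)! = 1/2  (running 1/2)
⟨..|..⟩ = √(6/5)·(1/2) = +0.547723

+0.547723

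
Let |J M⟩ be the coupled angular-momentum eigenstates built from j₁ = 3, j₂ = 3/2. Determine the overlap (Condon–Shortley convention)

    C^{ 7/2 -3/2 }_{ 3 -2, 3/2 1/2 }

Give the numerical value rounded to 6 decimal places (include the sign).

-0.654654

j₁+j₂−J=1  J+j₁−j₂=5  J−j₁+j₂=2  j₁+j₂+J+1=9
(j₁±m₁, j₂±m₂, J±M) = (1,5,2,1,2,5)
P² = 6400/21
sum k=0..1:
  [0] +1/240 = 1/240
  [1] −1/24 = -1/24
S = -3/80
C² = P²·S² = 3/7 ; C = -0.654654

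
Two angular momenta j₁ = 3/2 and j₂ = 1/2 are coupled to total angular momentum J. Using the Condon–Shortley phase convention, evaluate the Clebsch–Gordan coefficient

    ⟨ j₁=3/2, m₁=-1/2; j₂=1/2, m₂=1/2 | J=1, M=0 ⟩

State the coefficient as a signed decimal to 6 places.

−√(1/2) = -0.707107

j₁+j₂−J=1  J+j₁−j₂=2  J−j₁+j₂=0  j₁+j₂+J+1=4
(j₁±m₁, j₂±m₂, J±M) = (1,2,1,0,1,1)
P² = 1/2
sum k=1..1:
  [1] −1/1 = -1
S = -1
C² = P²·S² = 1/2 ; C = -0.707107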